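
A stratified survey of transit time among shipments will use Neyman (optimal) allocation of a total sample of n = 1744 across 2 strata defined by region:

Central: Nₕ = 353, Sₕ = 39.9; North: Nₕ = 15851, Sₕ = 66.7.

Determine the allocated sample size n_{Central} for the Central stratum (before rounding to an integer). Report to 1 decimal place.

Neyman allocation: nₕ = n·NₕSₕ / Σⱼ NⱼSⱼ.
Σ NⱼSⱼ = 353·39.9 + 15851·66.7 = 1.0713464 × 10^6.
n_{Central} = 1744·353·39.9 / (1.0713464 × 10^6) = 22.9.

22.9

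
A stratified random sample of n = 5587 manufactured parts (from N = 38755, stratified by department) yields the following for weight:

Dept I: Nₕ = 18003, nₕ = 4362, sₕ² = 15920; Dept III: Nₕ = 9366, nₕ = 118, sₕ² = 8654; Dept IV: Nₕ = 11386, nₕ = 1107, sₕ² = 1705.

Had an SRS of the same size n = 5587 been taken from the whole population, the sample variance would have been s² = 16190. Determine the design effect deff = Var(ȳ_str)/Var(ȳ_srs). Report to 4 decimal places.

1.9944

Var(ȳ_str) = Σ Wₕ²(1−fₕ)sₕ²/nₕ with Wₕ = Nₕ/38755:
  Dept I: (18003/38755)²·(1−4362/18003)·15920/4362 = 0.5967508
  Dept III: (9366/38755)²·(1−118/9366)·8654/118 = 4.2294255
  Dept IV: (11386/38755)²·(1−1107/11386)·1705/1107 = 0.12001715
  → Var(ȳ_str) = 4.9461935.
Var(ȳ_srs) = (1 − 5587/38755)·16190/5587 = 2.4800459.
deff = 4.9461935 / 2.4800459 = 1.9944.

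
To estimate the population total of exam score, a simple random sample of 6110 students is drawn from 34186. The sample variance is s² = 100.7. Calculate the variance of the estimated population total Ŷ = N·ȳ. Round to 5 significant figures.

Var(Ŷ) = N²·Var(ȳ) = N²·(1 − n/N)·s²/n.
f = 6110/34186 = 0.17872813; Var(ȳ) = 0.82127187·100.7/6110 = 0.013535528.
Var(Ŷ) = 34186² · 0.013535528 = 1.5818736 × 10^7.

1.5819 × 10^7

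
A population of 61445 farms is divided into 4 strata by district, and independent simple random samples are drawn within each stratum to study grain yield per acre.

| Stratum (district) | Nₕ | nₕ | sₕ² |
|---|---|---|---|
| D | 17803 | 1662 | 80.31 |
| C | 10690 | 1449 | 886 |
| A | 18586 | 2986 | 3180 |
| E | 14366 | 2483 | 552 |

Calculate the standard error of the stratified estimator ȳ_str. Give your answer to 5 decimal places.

Var(ȳ_str) = Σₕ Wₕ²(1 − fₕ)sₕ²/nₕ with Wₕ = Nₕ/N, N = 61445.
D: Wₕ = 0.28973879; term = 0.28973879²·(1 − 0.09335505)·80.31/1662 = 0.0036778087.
C: Wₕ = 0.17397673; term = 0.17397673²·(1 − 0.13554724)·886/1449 = 0.015998855.
A: Wₕ = 0.30248189; term = 0.30248189²·(1 − 0.16065856)·3180/2986 = 0.081785206.
E: Wₕ = 0.23380259; term = 0.23380259²·(1 − 0.17283865)·552/2483 = 0.010051971.
Sum = 0.11151384.
SE = √(0.11151384) = 0.33394.

0.33394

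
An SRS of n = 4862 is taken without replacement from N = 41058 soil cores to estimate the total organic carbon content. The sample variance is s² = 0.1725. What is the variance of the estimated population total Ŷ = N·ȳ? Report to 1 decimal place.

Var(Ŷ) = N²·Var(ȳ) = N²·(1 − n/N)·s²/n.
f = 4862/41058 = 0.11841785; Var(ȳ) = 0.88158215·0.1725/4862 = 3.1277853 × 10^-5.
Var(Ŷ) = 41058² · (3.1277853 × 10^-5) = 52726.934.

52726.9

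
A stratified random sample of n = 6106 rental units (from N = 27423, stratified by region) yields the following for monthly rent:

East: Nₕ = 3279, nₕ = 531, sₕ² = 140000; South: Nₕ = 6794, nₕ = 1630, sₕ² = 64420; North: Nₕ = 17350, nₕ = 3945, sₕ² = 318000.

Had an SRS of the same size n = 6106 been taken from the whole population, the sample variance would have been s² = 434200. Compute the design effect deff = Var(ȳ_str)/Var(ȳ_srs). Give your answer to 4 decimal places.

Var(ȳ_str) = Σ Wₕ²(1−fₕ)sₕ²/nₕ with Wₕ = Nₕ/27423:
  East: (3279/27423)²·(1−531/3279)·140000/531 = 3.1590881
  South: (6794/27423)²·(1−1630/6794)·64420/1630 = 1.8438049
  North: (17350/27423)²·(1−3945/17350)·318000/3945 = 24.929667
  → Var(ȳ_str) = 29.93256.
Var(ȳ_srs) = (1 − 6106/27423)·434200/6106 = 55.276959.
deff = 29.93256 / 55.276959 = 0.5415.

0.5415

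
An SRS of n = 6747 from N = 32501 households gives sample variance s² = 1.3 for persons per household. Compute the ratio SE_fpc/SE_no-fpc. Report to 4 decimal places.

f = n/N = 6747/32501 = 0.20759361.
SE_no-fpc = √(s²/n) = 0.013880858; SE_fpc = √((1−f)s²/n) = 0.012356353.
Ratio = √(1−f) = 0.89017211.

0.8902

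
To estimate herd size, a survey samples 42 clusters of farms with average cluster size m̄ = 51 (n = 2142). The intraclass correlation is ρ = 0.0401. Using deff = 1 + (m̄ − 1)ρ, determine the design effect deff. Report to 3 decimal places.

3.005

deff = 1 + (51 − 1)·0.0401 = 1 + 2.005 = 3.005.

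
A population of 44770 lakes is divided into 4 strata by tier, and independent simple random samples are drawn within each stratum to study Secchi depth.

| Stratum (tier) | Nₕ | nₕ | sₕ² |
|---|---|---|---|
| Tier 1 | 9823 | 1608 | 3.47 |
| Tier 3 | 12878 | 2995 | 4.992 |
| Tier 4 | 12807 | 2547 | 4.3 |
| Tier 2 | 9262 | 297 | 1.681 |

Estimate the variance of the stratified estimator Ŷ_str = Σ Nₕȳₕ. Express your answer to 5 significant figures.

1.0781 × 10^6

Var(Ŷ_str) = Σₕ Nₕ²(1 − fₕ)sₕ²/nₕ.
Tier 1: 9823²·(1 − 1608/9823)·3.47/1608 = 174138.64.
Tier 3: 12878²·(1 − 2995/12878)·4.992/2995 = 212136.29.
Tier 4: 12807²·(1 − 2547/12807)·4.3/2547 = 221837.15.
Tier 2: 9262²·(1 − 297/9262)·1.681/297 = 469965.89.
Sum = 1.078078 × 10^6.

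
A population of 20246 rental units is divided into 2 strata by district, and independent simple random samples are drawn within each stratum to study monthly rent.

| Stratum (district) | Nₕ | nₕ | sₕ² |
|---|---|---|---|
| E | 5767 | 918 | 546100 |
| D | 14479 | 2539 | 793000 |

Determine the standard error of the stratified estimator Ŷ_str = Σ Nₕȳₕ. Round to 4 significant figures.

Var(Ŷ_str) = Σₕ Nₕ²(1 − fₕ)sₕ²/nₕ.
E: 5767²·(1 − 918/5767)·546100/918 = 1.6635338 × 10^10.
D: 14479²·(1 − 2539/14479)·793000/2539 = 5.399498 × 10^10.
Sum = 7.0630318 × 10^10.
SE = √(7.0630318 × 10^10) = 265800.

265800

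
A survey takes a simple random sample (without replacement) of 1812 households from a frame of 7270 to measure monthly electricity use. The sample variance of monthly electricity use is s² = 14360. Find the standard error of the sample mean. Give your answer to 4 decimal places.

Under SRS without replacement, Var(ȳ) = (1 − f)·s²/n with f = n/N = 1812/7270 = 0.24924347.
Var(ȳ) = (1 − 0.24924347)·14360/1812 = 0.75075653·7.9249448 = 5.9497041.
SE(ȳ) = √(5.9497041) = 2.4392.

2.4392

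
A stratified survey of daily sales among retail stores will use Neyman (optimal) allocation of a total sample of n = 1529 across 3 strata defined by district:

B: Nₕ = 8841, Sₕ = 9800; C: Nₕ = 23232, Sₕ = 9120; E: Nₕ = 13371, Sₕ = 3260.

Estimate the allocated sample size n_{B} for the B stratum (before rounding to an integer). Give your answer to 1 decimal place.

387.2

Neyman allocation: nₕ = n·NₕSₕ / Σⱼ NⱼSⱼ.
Σ NⱼSⱼ = 8841·9800 + 23232·9120 + 13371·3260 = 3.421071 × 10^8.
n_{B} = 1529·8841·9800 / (3.421071 × 10^8) = 387.2.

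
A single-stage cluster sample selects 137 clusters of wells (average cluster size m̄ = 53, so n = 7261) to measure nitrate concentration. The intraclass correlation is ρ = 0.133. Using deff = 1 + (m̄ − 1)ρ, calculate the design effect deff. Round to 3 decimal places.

7.916

deff = 1 + (53 − 1)·0.133 = 1 + 6.916 = 7.916.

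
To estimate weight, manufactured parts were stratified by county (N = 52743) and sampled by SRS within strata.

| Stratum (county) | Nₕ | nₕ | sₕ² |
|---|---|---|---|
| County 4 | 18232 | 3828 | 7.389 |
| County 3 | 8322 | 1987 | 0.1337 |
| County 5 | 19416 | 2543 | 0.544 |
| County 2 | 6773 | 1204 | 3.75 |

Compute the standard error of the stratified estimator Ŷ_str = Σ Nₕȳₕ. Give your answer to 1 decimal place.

835.5

Var(Ŷ_str) = Σₕ Nₕ²(1 − fₕ)sₕ²/nₕ.
County 4: 18232²·(1 − 3828/18232)·7.389/3828 = 506910.35.
County 3: 8322²·(1 − 1987/8322)·0.1337/1987 = 3547.3813.
County 5: 19416²·(1 − 2543/19416)·0.544/2543 = 70081.697.
County 2: 6773²·(1 − 1204/6773)·3.75/1204 = 117479.77.
Sum = 698019.2.
SE = √(698019.2) = 835.5.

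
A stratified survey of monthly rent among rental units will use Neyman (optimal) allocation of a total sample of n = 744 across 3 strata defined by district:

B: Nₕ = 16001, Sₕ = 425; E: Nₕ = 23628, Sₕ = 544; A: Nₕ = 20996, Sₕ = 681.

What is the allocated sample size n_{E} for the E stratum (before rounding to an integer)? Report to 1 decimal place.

Neyman allocation: nₕ = n·NₕSₕ / Σⱼ NⱼSⱼ.
Σ NⱼSⱼ = 16001·425 + 23628·544 + 20996·681 = 3.3952333 × 10^7.
n_{E} = 744·23628·544 / (3.3952333 × 10^7) = 281.7.

281.7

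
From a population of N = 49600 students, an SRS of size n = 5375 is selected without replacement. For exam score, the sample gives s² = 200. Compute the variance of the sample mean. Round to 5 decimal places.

0.03318

Under SRS without replacement, Var(ȳ) = (1 − f)·s²/n with f = n/N = 5375/49600 = 0.10836694.
Var(ȳ) = (1 − 0.10836694)·200/5375 = 0.89163306·0.037209302 = 0.033177044.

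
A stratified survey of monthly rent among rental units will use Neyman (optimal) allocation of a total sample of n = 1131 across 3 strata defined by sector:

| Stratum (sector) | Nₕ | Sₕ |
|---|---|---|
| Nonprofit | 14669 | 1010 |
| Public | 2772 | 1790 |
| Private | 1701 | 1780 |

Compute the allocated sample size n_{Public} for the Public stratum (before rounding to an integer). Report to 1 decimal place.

Neyman allocation: nₕ = n·NₕSₕ / Σⱼ NⱼSⱼ.
Σ NⱼSⱼ = 14669·1010 + 2772·1790 + 1701·1780 = 2.280535 × 10^7.
n_{Public} = 1131·2772·1790 / (2.280535 × 10^7) = 246.1.

246.1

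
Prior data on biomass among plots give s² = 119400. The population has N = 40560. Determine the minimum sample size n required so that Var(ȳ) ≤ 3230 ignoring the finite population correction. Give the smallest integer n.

Without fpc, n₀ = s²/D = 119400/3230 = 36.9659.
Rounding up, n = 37.

37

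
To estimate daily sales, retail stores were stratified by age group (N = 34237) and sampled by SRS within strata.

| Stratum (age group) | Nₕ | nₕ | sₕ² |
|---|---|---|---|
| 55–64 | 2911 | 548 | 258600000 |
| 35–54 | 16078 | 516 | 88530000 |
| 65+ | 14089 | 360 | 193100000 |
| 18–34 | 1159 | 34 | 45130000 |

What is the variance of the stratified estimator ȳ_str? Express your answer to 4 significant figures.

129400

Var(ȳ_str) = Σₕ Wₕ²(1 − fₕ)sₕ²/nₕ with Wₕ = Nₕ/N, N = 34237.
55–64: Wₕ = 0.08502497; term = 0.08502497²·(1 − 0.18825146)·258600000/548 = 2769.252.
35–54: Wₕ = 0.46960890; term = 0.46960890²·(1 − 0.03209354)·88530000/516 = 36622.399.
65+: Wₕ = 0.41151386; term = 0.41151386²·(1 − 0.02555185)·193100000/360 = 88513.078.
18–34: Wₕ = 0.03385227; term = 0.03385227²·(1 − 0.02933563)·45130000/34 = 1476.4916.
Sum = 129381.22.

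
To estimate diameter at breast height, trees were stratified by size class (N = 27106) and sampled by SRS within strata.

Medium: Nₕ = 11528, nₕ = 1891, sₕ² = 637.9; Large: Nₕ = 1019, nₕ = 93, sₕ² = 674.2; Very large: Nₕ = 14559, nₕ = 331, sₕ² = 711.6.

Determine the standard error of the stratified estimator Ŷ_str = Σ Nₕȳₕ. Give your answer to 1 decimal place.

22128.0

Var(Ŷ_str) = Σₕ Nₕ²(1 − fₕ)sₕ²/nₕ.
Medium: 11528²·(1 − 1891/11528)·637.9/1891 = 3.7476317 × 10^7.
Large: 1019²·(1 − 93/1019)·674.2/93 = 6.8405492 × 10^6.
Very large: 14559²·(1 − 331/14559)·711.6/331 = 4.4533143 × 10^8.
Sum = 4.896483 × 10^8.
SE = √(4.896483 × 10^8) = 22128.0.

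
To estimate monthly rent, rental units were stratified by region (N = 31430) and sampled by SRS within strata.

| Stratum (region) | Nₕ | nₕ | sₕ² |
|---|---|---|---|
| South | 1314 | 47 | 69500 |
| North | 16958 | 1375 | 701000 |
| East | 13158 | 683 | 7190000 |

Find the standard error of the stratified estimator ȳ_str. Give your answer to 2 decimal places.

43.45

Var(ȳ_str) = Σₕ Wₕ²(1 − fₕ)sₕ²/nₕ with Wₕ = Nₕ/N, N = 31430.
South: Wₕ = 0.04180719; term = 0.04180719²·(1 − 0.03576865)·69500/47 = 2.492127.
North: Wₕ = 0.53954820; term = 0.53954820²·(1 − 0.08108267)·701000/1375 = 136.38049.
East: Wₕ = 0.41864461; term = 0.41864461²·(1 − 0.05190758)·7190000/683 = 1749.2419.
Sum = 1888.1145.
SE = √(1888.1145) = 43.45.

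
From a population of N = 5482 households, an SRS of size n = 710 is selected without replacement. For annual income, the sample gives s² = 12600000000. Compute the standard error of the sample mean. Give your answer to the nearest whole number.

Under SRS without replacement, Var(ȳ) = (1 − f)·s²/n with f = n/N = 710/5482 = 0.12951478.
Var(ȳ) = (1 − 0.12951478)·12600000000/710 = 0.87048522·1.7746479 × 10^7 = 1.5448048 × 10^7.
SE(ȳ) = √(1.5448048 × 10^7) = 3930.

3930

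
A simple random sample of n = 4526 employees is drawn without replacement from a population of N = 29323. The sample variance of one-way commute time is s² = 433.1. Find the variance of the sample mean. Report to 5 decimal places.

0.08092

Under SRS without replacement, Var(ȳ) = (1 − f)·s²/n with f = n/N = 4526/29323 = 0.15434983.
Var(ȳ) = (1 − 0.15434983)·433.1/4526 = 0.84565017·0.09569156 = 0.080921584.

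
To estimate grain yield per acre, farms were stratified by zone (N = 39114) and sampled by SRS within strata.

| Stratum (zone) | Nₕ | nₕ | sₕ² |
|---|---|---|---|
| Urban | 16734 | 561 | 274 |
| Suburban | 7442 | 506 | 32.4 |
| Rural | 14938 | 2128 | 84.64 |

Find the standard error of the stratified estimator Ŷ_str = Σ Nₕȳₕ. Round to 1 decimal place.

11962.4

Var(Ŷ_str) = Σₕ Nₕ²(1 − fₕ)sₕ²/nₕ.
Urban: 16734²·(1 − 561/16734)·274/561 = 1.3218375 × 10^8.
Suburban: 7442²·(1 − 506/7442)·32.4/506 = 3.3051657 × 10^6.
Rural: 14938²·(1 − 2128/14938)·84.64/2128 = 7.6110682 × 10^6.
Sum = 1.4309998 × 10^8.
SE = √(1.4309998 × 10^8) = 11962.4.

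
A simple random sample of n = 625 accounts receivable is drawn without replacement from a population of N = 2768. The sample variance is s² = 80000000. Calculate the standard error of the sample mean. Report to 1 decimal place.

314.8

Under SRS without replacement, Var(ȳ) = (1 − f)·s²/n with f = n/N = 625/2768 = 0.22579480.
Var(ȳ) = (1 − 0.22579480)·80000000/625 = 0.77420520·128000 = 99098.266.
SE(ȳ) = √(99098.266) = 314.8.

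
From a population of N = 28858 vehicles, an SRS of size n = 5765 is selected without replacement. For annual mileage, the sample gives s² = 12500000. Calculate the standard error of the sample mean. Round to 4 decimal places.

Under SRS without replacement, Var(ȳ) = (1 − f)·s²/n with f = n/N = 5765/28858 = 0.19977129.
Var(ȳ) = (1 − 0.19977129)·12500000/5765 = 0.80022871·2168.2567 = 1735.1013.
SE(ȳ) = √(1735.1013) = 41.6545.

41.6545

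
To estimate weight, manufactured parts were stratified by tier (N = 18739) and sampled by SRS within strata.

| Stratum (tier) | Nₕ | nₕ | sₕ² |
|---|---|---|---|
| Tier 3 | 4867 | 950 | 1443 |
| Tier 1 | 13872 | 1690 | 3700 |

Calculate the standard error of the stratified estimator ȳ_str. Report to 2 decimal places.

Var(ȳ_str) = Σₕ Wₕ²(1 − fₕ)sₕ²/nₕ with Wₕ = Nₕ/N, N = 18739.
Tier 3: Wₕ = 0.25972571; term = 0.25972571²·(1 − 0.19519211)·1443/950 = 0.082464081.
Tier 1: Wₕ = 0.74027429; term = 0.74027429²·(1 − 0.12182814)·3700/1690 = 1.05361.
Sum = 1.1360741.
SE = √(1.1360741) = 1.07.

1.07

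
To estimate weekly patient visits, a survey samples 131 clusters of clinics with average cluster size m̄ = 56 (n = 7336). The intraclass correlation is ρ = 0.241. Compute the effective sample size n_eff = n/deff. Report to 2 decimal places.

deff = 1 + (56 − 1)·0.241 = 1 + 13.255 = 14.255.
n_eff = 7336 / 14.255 = 514.63.

514.63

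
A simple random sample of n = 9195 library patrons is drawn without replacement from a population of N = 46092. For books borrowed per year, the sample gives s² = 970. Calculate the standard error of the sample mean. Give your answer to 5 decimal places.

0.29060

Under SRS without replacement, Var(ȳ) = (1 − f)·s²/n with f = n/N = 9195/46092 = 0.19949232.
Var(ȳ) = (1 − 0.19949232)·970/9195 = 0.80050768·0.10549212 = 0.084447248.
SE(ȳ) = √(0.084447248) = 0.29060.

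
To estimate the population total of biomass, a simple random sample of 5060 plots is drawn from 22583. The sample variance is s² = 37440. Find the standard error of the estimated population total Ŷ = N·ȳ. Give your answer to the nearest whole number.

Var(Ŷ) = N²·Var(ȳ) = N²·(1 − n/N)·s²/n.
f = 5060/22583 = 0.22406235; Var(ȳ) = 0.77593765·37440/5060 = 5.7413252.
Var(Ŷ) = 22583² · 5.7413252 = 2.9280293 × 10^9.
SE(Ŷ) = √(2.9280293 × 10^9) = 54111.

54111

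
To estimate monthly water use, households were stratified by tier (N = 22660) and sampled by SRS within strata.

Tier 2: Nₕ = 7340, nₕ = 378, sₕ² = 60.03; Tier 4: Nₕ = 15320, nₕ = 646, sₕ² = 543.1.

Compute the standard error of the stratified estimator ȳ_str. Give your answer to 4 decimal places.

Var(ȳ_str) = Σₕ Wₕ²(1 − fₕ)sₕ²/nₕ with Wₕ = Nₕ/N, N = 22660.
Tier 2: Wₕ = 0.32391880; term = 0.32391880²·(1 − 0.05149864)·60.03/378 = 0.01580472.
Tier 4: Wₕ = 0.67608120; term = 0.67608120²·(1 − 0.04216710)·543.1/646 = 0.36807367.
Sum = 0.38387839.
SE = √(0.38387839) = 0.6196.

0.6196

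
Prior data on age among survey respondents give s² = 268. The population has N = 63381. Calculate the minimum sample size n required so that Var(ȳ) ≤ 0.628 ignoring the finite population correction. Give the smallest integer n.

Without fpc, n₀ = s²/D = 268/0.628 = 426.7516.
Rounding up, n = 427.

427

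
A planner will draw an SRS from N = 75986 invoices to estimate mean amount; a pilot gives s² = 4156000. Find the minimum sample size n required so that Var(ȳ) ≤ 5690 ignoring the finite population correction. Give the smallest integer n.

731

Without fpc, n₀ = s²/D = 4156000/5690 = 730.4042.
Rounding up, n = 731.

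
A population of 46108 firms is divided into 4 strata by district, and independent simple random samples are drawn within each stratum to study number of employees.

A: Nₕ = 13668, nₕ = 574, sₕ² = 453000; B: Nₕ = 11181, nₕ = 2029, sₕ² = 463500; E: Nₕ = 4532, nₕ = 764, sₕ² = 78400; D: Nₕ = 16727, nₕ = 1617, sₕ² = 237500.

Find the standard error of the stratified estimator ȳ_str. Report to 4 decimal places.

9.7836

Var(ȳ_str) = Σₕ Wₕ²(1 − fₕ)sₕ²/nₕ with Wₕ = Nₕ/N, N = 46108.
A: Wₕ = 0.29643446; term = 0.29643446²·(1 − 0.04199590)·453000/574 = 66.437158.
B: Wₕ = 0.24249588; term = 0.24249588²·(1 − 0.18146856)·463500/2029 = 10.995419.
E: Wₕ = 0.09829097; term = 0.09829097²·(1 − 0.16857899)·78400/764 = 0.82427273.
D: Wₕ = 0.36277869; term = 0.36277869²·(1 − 0.09667005)·237500/1617 = 17.46158.
Sum = 95.71843.
SE = √(95.71843) = 9.7836.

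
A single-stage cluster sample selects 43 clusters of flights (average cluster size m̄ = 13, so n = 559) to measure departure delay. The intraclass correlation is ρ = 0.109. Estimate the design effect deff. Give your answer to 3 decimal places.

deff = 1 + (13 − 1)·0.109 = 1 + 1.308 = 2.308.

2.308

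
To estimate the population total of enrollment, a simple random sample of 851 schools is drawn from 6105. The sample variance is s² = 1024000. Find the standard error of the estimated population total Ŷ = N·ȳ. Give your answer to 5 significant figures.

Var(Ŷ) = N²·Var(ȳ) = N²·(1 − n/N)·s²/n.
f = 851/6105 = 0.13939394; Var(ȳ) = 0.86060606·1024000/851 = 1035.5589.
Var(Ŷ) = 6105² · 1035.5589 = 3.8596342 × 10^10.
SE(Ŷ) = √(3.8596342 × 10^10) = 196460.

196460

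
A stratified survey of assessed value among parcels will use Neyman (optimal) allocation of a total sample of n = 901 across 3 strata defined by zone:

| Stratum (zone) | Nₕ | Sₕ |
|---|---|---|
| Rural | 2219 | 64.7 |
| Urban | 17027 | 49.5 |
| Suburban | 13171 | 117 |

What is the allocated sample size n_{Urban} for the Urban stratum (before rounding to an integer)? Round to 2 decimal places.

Neyman allocation: nₕ = n·NₕSₕ / Σⱼ NⱼSⱼ.
Σ NⱼSⱼ = 2219·64.7 + 17027·49.5 + 13171·117 = 2.5274128 × 10^6.
n_{Urban} = 901·17027·49.5 / (2.5274128 × 10^6) = 300.46.

300.46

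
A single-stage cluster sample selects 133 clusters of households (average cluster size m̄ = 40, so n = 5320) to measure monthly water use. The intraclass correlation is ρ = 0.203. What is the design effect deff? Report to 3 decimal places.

deff = 1 + (40 − 1)·0.203 = 1 + 7.917 = 8.917.

8.917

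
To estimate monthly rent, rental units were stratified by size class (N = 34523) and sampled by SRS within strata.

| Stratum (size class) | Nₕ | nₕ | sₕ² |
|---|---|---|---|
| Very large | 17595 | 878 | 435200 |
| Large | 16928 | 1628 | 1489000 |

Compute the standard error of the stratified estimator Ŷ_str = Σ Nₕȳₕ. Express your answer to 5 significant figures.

618610

Var(Ŷ_str) = Σₕ Nₕ²(1 − fₕ)sₕ²/nₕ.
Very large: 17595²·(1 − 878/17595)·435200/878 = 1.4579478 × 10^11.
Large: 16928²·(1 − 1628/16928)·1489000/1628 = 2.368849 × 10^11.
Sum = 3.8267968 × 10^11.
SE = √(3.8267968 × 10^11) = 618610.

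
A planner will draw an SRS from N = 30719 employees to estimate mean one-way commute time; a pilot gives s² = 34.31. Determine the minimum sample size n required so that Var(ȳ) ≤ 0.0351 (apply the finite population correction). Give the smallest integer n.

948

Without fpc, n₀ = s²/D = 34.31/0.0351 = 977.4929.
With fpc, (1 − n/N)·s²/n ≤ D requires n ≥ n₀/(1 + n₀/N) = 977.4929/(1 + 977.4929/30719) = 947.3478.
Rounding up, n = 948.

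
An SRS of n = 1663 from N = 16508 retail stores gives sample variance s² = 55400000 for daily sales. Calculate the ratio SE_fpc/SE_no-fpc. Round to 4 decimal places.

f = n/N = 1663/16508 = 0.10073904.
SE_no-fpc = √(s²/n) = 182.51928; SE_fpc = √((1−f)s²/n) = 173.08189.
Ratio = √(1−f) = 0.94829371.

0.9483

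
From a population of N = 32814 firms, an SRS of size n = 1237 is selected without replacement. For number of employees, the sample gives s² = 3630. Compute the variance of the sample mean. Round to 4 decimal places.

Under SRS without replacement, Var(ȳ) = (1 − f)·s²/n with f = n/N = 1237/32814 = 0.03769732.
Var(ȳ) = (1 − 0.03769732)·3630/1237 = 0.96230268·2.934519 = 2.8238955.

2.8239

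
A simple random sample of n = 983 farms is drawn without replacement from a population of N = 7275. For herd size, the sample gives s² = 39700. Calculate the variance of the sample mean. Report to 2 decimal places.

Under SRS without replacement, Var(ȳ) = (1 − f)·s²/n with f = n/N = 983/7275 = 0.13512027.
Var(ȳ) = (1 − 0.13512027)·39700/983 = 0.86487973·40.386572 = 34.929527.

34.93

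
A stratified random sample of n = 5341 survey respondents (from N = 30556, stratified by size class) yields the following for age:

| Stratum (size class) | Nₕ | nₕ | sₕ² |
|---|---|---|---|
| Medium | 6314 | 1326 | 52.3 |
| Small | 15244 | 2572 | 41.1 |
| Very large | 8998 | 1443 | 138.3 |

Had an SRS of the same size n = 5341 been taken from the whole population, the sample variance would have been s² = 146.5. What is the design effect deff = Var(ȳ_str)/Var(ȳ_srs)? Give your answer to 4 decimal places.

0.5131

Var(ȳ_str) = Σ Wₕ²(1−fₕ)sₕ²/nₕ with Wₕ = Nₕ/30556:
  Medium: (6314/30556)²·(1−1326/6314)·52.3/1326 = 0.0013304427
  Small: (15244/30556)²·(1−2572/15244)·41.1/2572 = 0.0033061455
  Very large: (8998/30556)²·(1−1443/8998)·138.3/1443 = 0.0069781983
  → Var(ȳ_str) = 0.011614787.
Var(ȳ_srs) = (1 − 5341/30556)·146.5/5341 = 0.022634845.
deff = 0.011614787 / 0.022634845 = 0.5131.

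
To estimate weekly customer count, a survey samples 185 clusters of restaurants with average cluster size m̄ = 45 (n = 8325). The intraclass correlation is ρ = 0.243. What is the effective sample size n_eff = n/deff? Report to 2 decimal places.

deff = 1 + (45 − 1)·0.243 = 1 + 10.692 = 11.692.
n_eff = 8325 / 11.692 = 712.03.

712.03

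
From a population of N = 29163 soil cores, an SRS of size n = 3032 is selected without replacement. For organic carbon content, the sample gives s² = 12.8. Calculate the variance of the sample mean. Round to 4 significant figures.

Under SRS without replacement, Var(ȳ) = (1 − f)·s²/n with f = n/N = 3032/29163 = 0.10396736.
Var(ȳ) = (1 − 0.10396736)·12.8/3032 = 0.89603264·0.0042216359 = 0.0037827236.

0.003783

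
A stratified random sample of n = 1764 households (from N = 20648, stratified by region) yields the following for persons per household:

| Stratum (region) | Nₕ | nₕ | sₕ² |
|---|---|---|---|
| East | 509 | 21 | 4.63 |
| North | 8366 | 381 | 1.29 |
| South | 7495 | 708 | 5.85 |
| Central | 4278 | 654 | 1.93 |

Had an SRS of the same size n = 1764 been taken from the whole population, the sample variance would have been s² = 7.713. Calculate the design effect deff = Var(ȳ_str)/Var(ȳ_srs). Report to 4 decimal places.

Var(ȳ_str) = Σ Wₕ²(1−fₕ)sₕ²/nₕ with Wₕ = Nₕ/20648:
  East: (509/20648)²·(1−21/509)·4.63/21 = 1.2845272 × 10^-4
  North: (8366/20648)²·(1−381/8366)·1.29/381 = 5.3051972 × 10^-4
  South: (7495/20648)²·(1−708/7495)·5.85/708 = 9.8586197 × 10^-4
  Central: (4278/20648)²·(1−654/4278)·1.93/654 = 1.0731305 × 10^-4
  → Var(ȳ_str) = 0.0017521475.
Var(ȳ_srs) = (1 − 1764/20648)·7.713/1764 = 0.0039989019.
deff = 0.0017521475 / 0.0039989019 = 0.4382.

0.4382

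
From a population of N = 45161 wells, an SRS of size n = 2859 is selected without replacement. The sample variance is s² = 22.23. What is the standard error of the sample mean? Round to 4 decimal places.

0.0853

Under SRS without replacement, Var(ȳ) = (1 − f)·s²/n with f = n/N = 2859/45161 = 0.06330684.
Var(ȳ) = (1 − 0.06330684)·22.23/2859 = 0.93669316·0.007775446 = 0.0072832071.
SE(ȳ) = √(0.0072832071) = 0.0853.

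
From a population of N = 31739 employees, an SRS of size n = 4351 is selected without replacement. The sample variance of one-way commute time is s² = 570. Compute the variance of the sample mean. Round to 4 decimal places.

0.1130

Under SRS without replacement, Var(ȳ) = (1 − f)·s²/n with f = n/N = 4351/31739 = 0.13708686.
Var(ȳ) = (1 − 0.13708686)·570/4351 = 0.86291314·0.13100437 = 0.11304539.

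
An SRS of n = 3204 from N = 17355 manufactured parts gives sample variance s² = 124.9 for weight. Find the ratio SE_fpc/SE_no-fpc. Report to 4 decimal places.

f = n/N = 3204/17355 = 0.18461538.
SE_no-fpc = √(s²/n) = 0.19743992; SE_fpc = √((1−f)s²/n) = 0.17828558.
Ratio = √(1−f) = 0.90298650.

0.9030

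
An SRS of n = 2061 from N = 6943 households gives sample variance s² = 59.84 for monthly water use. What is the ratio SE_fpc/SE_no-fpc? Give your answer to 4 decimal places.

0.8385

f = n/N = 2061/6943 = 0.29684574.
SE_no-fpc = √(s²/n) = 0.17039498; SE_fpc = √((1−f)s²/n) = 0.14288351.
Ratio = √(1−f) = 0.83854294.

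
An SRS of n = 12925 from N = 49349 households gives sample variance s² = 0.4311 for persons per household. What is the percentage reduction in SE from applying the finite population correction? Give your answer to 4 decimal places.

14.0878

f = n/N = 12925/49349 = 0.26191007.
SE_no-fpc = √(s²/n) = 0.0057752892; SE_fpc = √((1−f)s²/n) = 0.0049616757.
Ratio = √(1−f) = 0.85912160. Reduction = 100·(1 − 0.85912160) = 14.0878%.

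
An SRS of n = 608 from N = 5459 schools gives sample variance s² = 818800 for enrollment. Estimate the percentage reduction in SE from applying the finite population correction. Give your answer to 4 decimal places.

5.7331

f = n/N = 608/5459 = 0.11137571.
SE_no-fpc = √(s²/n) = 36.697555; SE_fpc = √((1−f)s²/n) = 34.593636.
Ratio = √(1−f) = 0.94266871. Reduction = 100·(1 − 0.94266871) = 5.7331%.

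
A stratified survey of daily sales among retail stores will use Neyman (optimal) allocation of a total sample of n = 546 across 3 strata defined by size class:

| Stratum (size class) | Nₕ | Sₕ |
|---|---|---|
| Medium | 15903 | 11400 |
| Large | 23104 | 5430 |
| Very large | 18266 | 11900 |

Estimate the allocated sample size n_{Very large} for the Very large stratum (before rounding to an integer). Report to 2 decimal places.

Neyman allocation: nₕ = n·NₕSₕ / Σⱼ NⱼSⱼ.
Σ NⱼSⱼ = 15903·11400 + 23104·5430 + 18266·11900 = 5.2411432 × 10^8.
n_{Very large} = 546·18266·11900 / (5.2411432 × 10^8) = 226.44.

226.44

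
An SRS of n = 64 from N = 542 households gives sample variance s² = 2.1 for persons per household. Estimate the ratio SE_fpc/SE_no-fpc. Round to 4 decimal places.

f = n/N = 64/542 = 0.11808118.
SE_no-fpc = √(s²/n) = 0.18114221; SE_fpc = √((1−f)s²/n) = 0.17011161.
Ratio = √(1−f) = 0.93910533.

0.9391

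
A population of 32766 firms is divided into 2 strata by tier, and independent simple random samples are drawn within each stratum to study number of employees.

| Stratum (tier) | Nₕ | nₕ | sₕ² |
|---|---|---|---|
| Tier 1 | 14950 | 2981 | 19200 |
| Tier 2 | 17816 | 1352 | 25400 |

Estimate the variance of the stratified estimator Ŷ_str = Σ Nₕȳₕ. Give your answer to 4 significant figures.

6.663 × 10^9

Var(Ŷ_str) = Σₕ Nₕ²(1 − fₕ)sₕ²/nₕ.
Tier 1: 14950²·(1 − 2981/14950)·19200/2981 = 1.152493 × 10^9.
Tier 2: 17816²·(1 − 1352/17816)·25400/1352 = 5.5106469 × 10^9.
Sum = 6.6631399 × 10^9.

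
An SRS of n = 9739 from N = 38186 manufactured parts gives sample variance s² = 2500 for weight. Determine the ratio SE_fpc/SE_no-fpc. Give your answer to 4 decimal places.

f = n/N = 9739/38186 = 0.25504111.
SE_no-fpc = √(s²/n) = 0.50665557; SE_fpc = √((1−f)s²/n) = 0.43729949.
Ratio = √(1−f) = 0.86311001.

0.8631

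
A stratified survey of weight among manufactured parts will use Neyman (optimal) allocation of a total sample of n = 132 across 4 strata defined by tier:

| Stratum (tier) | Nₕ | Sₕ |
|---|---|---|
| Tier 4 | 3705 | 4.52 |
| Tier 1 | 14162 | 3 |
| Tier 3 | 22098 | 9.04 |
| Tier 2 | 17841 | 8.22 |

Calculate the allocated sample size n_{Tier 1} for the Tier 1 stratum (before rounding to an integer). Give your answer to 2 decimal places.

Neyman allocation: nₕ = n·NₕSₕ / Σⱼ NⱼSⱼ.
Σ NⱼSⱼ = 3705·4.52 + 14162·3 + 22098·9.04 + 17841·8.22 = 405651.54.
n_{Tier 1} = 132·14162·3 / 405651.54 = 13.83.

13.83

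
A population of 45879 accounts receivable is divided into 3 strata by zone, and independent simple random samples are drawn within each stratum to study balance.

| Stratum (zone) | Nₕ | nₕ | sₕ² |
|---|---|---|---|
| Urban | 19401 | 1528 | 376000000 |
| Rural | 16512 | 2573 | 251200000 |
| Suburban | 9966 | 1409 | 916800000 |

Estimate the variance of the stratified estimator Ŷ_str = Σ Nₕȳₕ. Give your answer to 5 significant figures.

Var(Ŷ_str) = Σₕ Nₕ²(1 − fₕ)sₕ²/nₕ.
Urban: 19401²·(1 − 1528/19401)·376000000/1528 = 8.5326918 × 10^13.
Rural: 16512²·(1 − 2573/16512)·251200000/2573 = 2.2470418 × 10^13.
Suburban: 9966²·(1 − 1409/9966)·916800000/1409 = 5.5488889 × 10^13.
Sum = 1.6328623 × 10^14.

1.6329 × 10^14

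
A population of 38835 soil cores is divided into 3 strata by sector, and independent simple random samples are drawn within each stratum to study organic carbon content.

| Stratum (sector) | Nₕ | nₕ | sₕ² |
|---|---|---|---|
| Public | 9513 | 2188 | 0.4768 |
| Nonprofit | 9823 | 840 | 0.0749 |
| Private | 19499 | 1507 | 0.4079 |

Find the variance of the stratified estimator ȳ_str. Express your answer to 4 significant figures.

Var(ȳ_str) = Σₕ Wₕ²(1 − fₕ)sₕ²/nₕ with Wₕ = Nₕ/N, N = 38835.
Public: Wₕ = 0.24495944; term = 0.24495944²·(1 − 0.23000105)·0.4768/2188 = 1.0068562 × 10^-5.
Nonprofit: Wₕ = 0.25294193; term = 0.25294193²·(1 − 0.08551359)·0.0749/840 = 5.2170074 × 10^-6.
Private: Wₕ = 0.50209862; term = 0.50209862²·(1 − 0.07728601)·0.4079/1507 = 6.2963029 × 10^-5.
Sum = 7.8248598 × 10^-5.

7.825 × 10^-5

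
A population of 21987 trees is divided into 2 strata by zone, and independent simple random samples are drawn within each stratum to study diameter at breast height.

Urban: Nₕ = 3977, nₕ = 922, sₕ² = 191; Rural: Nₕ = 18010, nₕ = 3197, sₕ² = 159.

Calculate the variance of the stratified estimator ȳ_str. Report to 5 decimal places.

Var(ȳ_str) = Σₕ Wₕ²(1 − fₕ)sₕ²/nₕ with Wₕ = Nₕ/N, N = 21987.
Urban: Wₕ = 0.18087961; term = 0.18087961²·(1 − 0.23183304)·191/922 = 0.0052063972.
Rural: Wₕ = 0.81912039; term = 0.81912039²·(1 − 0.17751249)·159/3197 = 0.027446013.
Sum = 0.03265241.

0.03265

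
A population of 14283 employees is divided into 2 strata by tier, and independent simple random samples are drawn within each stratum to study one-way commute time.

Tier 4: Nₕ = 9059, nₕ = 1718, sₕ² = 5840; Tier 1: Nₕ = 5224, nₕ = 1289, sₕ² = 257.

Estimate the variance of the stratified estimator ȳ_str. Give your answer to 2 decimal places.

1.13

Var(ȳ_str) = Σₕ Wₕ²(1 − fₕ)sₕ²/nₕ with Wₕ = Nₕ/N, N = 14283.
Tier 4: Wₕ = 0.63425051; term = 0.63425051²·(1 − 0.18964566)·5840/1718 = 1.1081187.
Tier 1: Wₕ = 0.36574949; term = 0.36574949²·(1 − 0.24674579)·257/1289 = 0.02009043.
Sum = 1.1282091.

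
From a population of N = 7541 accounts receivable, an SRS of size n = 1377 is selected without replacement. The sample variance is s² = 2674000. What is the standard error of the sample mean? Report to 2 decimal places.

39.84

Under SRS without replacement, Var(ȳ) = (1 − f)·s²/n with f = n/N = 1377/7541 = 0.18260178.
Var(ȳ) = (1 − 0.18260178)·2674000/1377 = 0.81739822·1941.9027 = 1587.3078.
SE(ȳ) = √(1587.3078) = 39.84.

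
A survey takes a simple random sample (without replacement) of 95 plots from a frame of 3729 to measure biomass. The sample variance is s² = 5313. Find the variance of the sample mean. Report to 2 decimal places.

Under SRS without replacement, Var(ȳ) = (1 − f)·s²/n with f = n/N = 95/3729 = 0.02547600.
Var(ȳ) = (1 − 0.02547600)·5313/95 = 0.97452400·55.926316 = 54.501537.

54.50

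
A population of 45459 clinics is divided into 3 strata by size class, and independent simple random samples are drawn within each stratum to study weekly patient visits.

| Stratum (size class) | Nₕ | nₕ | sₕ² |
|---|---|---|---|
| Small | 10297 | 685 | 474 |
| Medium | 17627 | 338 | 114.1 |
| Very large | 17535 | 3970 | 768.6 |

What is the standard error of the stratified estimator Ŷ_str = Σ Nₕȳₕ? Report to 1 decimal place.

Var(Ŷ_str) = Σₕ Nₕ²(1 − fₕ)sₕ²/nₕ.
Small: 10297²·(1 − 685/10297)·474/685 = 6.8487647 × 10^7.
Medium: 17627²·(1 − 338/17627)·114.1/338 = 1.0287675 × 10^8.
Very large: 17535²·(1 − 3970/17535)·768.6/3970 = 4.6050616 × 10^7.
Sum = 2.1741501 × 10^8.
SE = √(2.1741501 × 10^8) = 14745.0.

14745.0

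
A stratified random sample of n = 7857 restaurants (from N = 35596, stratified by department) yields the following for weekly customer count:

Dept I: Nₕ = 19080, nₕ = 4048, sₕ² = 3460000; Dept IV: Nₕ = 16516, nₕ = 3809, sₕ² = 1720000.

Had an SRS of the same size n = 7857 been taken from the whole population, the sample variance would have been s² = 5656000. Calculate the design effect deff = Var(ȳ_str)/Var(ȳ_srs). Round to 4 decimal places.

Var(ȳ_str) = Σ Wₕ²(1−fₕ)sₕ²/nₕ with Wₕ = Nₕ/35596:
  Dept I: (19080/35596)²·(1−4048/19080)·3460000/4048 = 193.47655
  Dept IV: (16516/35596)²·(1−3809/16516)·1720000/3809 = 74.793349
  → Var(ȳ_str) = 268.2699.
Var(ȳ_srs) = (1 − 7857/35596)·5656000/7857 = 560.97338.
deff = 268.2699 / 560.97338 = 0.4782.

0.4782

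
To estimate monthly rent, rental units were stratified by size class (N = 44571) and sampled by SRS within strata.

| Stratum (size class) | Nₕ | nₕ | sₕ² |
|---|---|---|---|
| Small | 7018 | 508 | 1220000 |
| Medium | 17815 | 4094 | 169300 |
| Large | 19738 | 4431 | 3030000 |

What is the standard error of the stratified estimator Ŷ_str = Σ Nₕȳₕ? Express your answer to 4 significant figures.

571300

Var(Ŷ_str) = Σₕ Nₕ²(1 − fₕ)sₕ²/nₕ.
Small: 7018²·(1 − 508/7018)·1220000/508 = 1.0972118 × 10^11.
Medium: 17815²·(1 − 4094/17815)·169300/4094 = 1.010836 × 10^10.
Large: 19738²·(1 − 4431/19738)·3030000/4431 = 2.066018 × 10^11.
Sum = 3.2643134 × 10^11.
SE = √(3.2643134 × 10^11) = 571300.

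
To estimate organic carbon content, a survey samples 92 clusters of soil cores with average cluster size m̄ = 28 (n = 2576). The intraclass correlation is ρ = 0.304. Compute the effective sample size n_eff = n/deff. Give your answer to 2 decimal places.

279.76

deff = 1 + (28 − 1)·0.304 = 1 + 8.208 = 9.208.
n_eff = 2576 / 9.208 = 279.76.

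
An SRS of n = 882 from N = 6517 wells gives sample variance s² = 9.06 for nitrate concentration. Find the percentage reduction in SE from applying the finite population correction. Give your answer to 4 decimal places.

f = n/N = 882/6517 = 0.13533835.
SE_no-fpc = √(s²/n) = 0.10135141; SE_fpc = √((1−f)s²/n) = 0.094243825.
Ratio = √(1−f) = 0.92987185. Reduction = 100·(1 − 0.92987185) = 7.0128%.

7.0128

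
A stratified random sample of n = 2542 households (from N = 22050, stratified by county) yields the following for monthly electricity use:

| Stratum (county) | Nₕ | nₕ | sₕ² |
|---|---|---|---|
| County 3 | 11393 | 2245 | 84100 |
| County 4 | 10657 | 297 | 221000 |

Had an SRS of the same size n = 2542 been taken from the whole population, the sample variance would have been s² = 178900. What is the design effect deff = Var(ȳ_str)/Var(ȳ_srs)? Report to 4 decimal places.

2.8427

Var(ȳ_str) = Σ Wₕ²(1−fₕ)sₕ²/nₕ with Wₕ = Nₕ/22050:
  County 3: (11393/22050)²·(1−2245/11393)·84100/2245 = 8.0302065
  County 4: (10657/22050)²·(1−297/10657)·221000/297 = 168.97146
  → Var(ȳ_str) = 177.00167.
Var(ȳ_srs) = (1 − 2542/22050)·178900/2542 = 62.264277.
deff = 177.00167 / 62.264277 = 2.8427.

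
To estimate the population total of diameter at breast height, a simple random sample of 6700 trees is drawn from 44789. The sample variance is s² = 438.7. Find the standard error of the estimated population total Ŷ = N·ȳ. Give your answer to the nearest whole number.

10569

Var(Ŷ) = N²·Var(ȳ) = N²·(1 − n/N)·s²/n.
f = 6700/44789 = 0.14959030; Var(ȳ) = 0.85040970·438.7/6700 = 0.055682796.
Var(Ŷ) = 44789² · 0.055682796 = 1.1170272 × 10^8.
SE(Ŷ) = √(1.1170272 × 10^8) = 10569.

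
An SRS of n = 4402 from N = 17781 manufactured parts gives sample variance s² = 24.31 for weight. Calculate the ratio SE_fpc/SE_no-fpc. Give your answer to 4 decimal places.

f = n/N = 4402/17781 = 0.24756763.
SE_no-fpc = √(s²/n) = 0.074313456; SE_fpc = √((1−f)s²/n) = 0.064461617.
Ratio = √(1−f) = 0.86742860.

0.8674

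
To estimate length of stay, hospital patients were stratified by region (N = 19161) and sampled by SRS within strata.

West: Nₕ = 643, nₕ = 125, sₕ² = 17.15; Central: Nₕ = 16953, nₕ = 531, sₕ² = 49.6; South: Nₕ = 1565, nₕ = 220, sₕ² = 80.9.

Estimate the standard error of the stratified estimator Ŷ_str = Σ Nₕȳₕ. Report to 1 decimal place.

5179.3

Var(Ŷ_str) = Σₕ Nₕ²(1 − fₕ)sₕ²/nₕ.
West: 643²·(1 − 125/643)·17.15/125 = 45697.753.
Central: 16953²·(1 − 531/16953)·49.6/531 = 2.6005174 × 10^7.
South: 1565²·(1 − 220/1565)·80.9/220 = 774038.33.
Sum = 2.682491 × 10^7.
SE = √(2.682491 × 10^7) = 5179.3.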